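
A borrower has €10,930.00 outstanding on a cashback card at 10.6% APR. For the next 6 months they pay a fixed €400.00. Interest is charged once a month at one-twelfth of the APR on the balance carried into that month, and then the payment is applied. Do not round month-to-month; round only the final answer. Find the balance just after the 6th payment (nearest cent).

€9,068.61

Monthly rate r = 10.6%/12 = 0.883333% = 0.00883333.
Each month: B ← B·(1+r) − €400.00.
Month 1: interest €96.55; balance after payment €10,626.55.
Month 2: interest €93.87; balance after payment €10,320.42.
Month 3: interest €91.16; balance after payment €10,011.58.
Month 4: interest €88.44; balance after payment €9,700.02.
Month 5: interest €85.68; balance after payment €9,385.70.
Month 6: interest €82.91; balance after payment €9,068.61.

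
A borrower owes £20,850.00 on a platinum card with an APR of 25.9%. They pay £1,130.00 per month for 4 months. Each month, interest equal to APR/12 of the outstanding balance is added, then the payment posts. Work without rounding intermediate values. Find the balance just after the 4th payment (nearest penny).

£18,040.72

Monthly rate r = 25.9%/12 = 2.15833% = 0.0215833.
Each month: B ← B·(1+r) − £1,130.00.
Month 1: interest £450.01; balance after payment £20,170.01.
Month 2: interest £435.34; balance after payment £19,475.35.
Month 3: interest £420.34; balance after payment £18,765.69.
Month 4: interest £405.03; balance after payment £18,040.72.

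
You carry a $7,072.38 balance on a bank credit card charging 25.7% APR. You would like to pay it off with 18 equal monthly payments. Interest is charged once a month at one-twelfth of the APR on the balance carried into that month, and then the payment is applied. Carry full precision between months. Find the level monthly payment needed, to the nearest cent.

$477.64

Monthly rate r = 25.7%/12 = 2.14167% = 0.0214167.
Level-payment amortization: P = B₀·r / (1 − (1+r)^(−n)) = 7072.38·0.0214167 / (1 − 1.02142^(−18)).
Denominator 1 − (1+r)^(−18) = 0.317115777.
P = 151.467 / 0.317115777 ≈ 477.64.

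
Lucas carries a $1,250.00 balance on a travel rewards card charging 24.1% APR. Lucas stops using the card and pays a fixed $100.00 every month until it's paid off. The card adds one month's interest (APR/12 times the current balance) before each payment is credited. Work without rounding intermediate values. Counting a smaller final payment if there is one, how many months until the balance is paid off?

15 months

Monthly rate r = 24.1%/12 = 2.00833% = 0.0200833.
Recurrence: B ← B·(1+r) − $100.00.
Month 1: interest $25.10; balance after payment $1,175.10.
Month 2: interest $23.60; balance after payment $1,098.70.
Closed form: n = −ln(1 − rB₀/P)/ln(1+r) = −ln(0.74896)/ln(1.02008) ≈ 14.538, so the balance reaches zero during payment 15.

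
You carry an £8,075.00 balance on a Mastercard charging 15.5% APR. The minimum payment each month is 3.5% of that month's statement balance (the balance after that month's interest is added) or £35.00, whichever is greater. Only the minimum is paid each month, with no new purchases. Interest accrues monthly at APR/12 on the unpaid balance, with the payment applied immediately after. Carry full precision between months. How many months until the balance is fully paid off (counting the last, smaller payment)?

Monthly rate r = 15.5%/12 = 1.29167% = 0.0129167.
While 3.5% of the post-interest balance exceeds £35.00, each month B ← (B·(1+r))·(1 − 0.035), i.e. B shrinks by the factor (1+r)·0.965 = 0.97746.
This holds for months 1–93. Entering month 94 the balance is £969.48; 3.5% of the post-interest balance is now below £35.00, so the flat £35.00 minimum applies from here.
From month 94 a fixed £35.00 at rate r clears £969.48 in 35 more payments. Total: 93 + 35 = 128 months.

128 months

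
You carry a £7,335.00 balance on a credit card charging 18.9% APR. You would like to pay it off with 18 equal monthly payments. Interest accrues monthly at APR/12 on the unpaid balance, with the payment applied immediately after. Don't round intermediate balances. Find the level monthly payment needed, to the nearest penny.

Monthly rate r = 18.9%/12 = 1.575% = 0.01575.
Level-payment amortization: P = B₀·r / (1 − (1+r)^(−n)) = 7335.00·0.01575 / (1 − 1.01575^(−18)).
Denominator 1 − (1+r)^(−18) = 0.245191048.
P = 115.526 / 0.245191048 ≈ 471.17.

£471.17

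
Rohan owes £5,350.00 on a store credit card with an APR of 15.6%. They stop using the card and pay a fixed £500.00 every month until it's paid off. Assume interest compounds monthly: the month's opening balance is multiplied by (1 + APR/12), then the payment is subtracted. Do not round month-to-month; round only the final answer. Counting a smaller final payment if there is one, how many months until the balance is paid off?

12 payments

Monthly rate r = 15.6%/12 = 1.3% = 0.013.
Recurrence: B ← B·(1+r) − £500.00.
Month 1: interest £69.55; balance after payment £4,919.55.
Month 2: interest £63.95; balance after payment £4,483.50.
Closed form: n = −ln(1 − rB₀/P)/ln(1+r) = −ln(0.8609)/ln(1.013) ≈ 11.596, so the balance reaches zero during payment 12.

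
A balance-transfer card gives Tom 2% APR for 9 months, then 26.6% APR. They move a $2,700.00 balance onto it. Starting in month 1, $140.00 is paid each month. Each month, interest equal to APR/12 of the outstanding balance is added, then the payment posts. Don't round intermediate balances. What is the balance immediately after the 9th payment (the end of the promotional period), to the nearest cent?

Promo months 1–9 at r₀ = 2%/12 = 0.00166667; months 10+ at r₁ = 26.6%/12 = 0.0221667.
After month 9: iterate B ← B·(1+r₀) − $140.00 for 9 months → $1,472.34.

$1,472.34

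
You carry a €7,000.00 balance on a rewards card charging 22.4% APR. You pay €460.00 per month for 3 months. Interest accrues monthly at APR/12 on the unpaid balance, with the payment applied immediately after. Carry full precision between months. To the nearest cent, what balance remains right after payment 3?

€5,993.44

Monthly rate r = 22.4%/12 = 1.86667% = 0.0186667.
Each month: B ← B·(1+r) − €460.00.
Month 1: interest €130.67; balance after payment €6,670.67.
Month 2: interest €124.52; balance after payment €6,335.19.
Month 3: interest €118.26; balance after payment €5,993.44.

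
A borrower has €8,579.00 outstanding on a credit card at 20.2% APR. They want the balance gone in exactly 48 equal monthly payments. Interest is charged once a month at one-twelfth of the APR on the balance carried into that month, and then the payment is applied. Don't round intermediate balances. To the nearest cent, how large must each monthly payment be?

€261.98

Monthly rate r = 20.2%/12 = 1.68333% = 0.0168333.
Level-payment amortization: P = B₀·r / (1 − (1+r)^(−n)) = 8579.00·0.0168333 / (1 − 1.01683^(−48)).
Denominator 1 − (1+r)^(−48) = 0.551243431.
P = 144.413 / 0.551243431 ≈ 261.98.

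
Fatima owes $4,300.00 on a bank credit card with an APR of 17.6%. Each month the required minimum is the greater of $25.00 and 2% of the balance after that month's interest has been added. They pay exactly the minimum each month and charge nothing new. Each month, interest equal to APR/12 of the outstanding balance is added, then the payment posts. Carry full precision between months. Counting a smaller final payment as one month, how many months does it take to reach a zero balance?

310 months

Monthly rate r = 17.6%/12 = 1.46667% = 0.0146667.
While 2% of the post-interest balance exceeds $25.00, each month B ← (B·(1+r))·(1 − 0.02), i.e. B shrinks by the factor (1+r)·0.98 = 0.99437.
This holds for months 1–222. Entering month 223 the balance is $1,228.71; 2% of the post-interest balance is now below $25.00, so the flat $25.00 minimum applies from here.
From month 223 a fixed $25.00 at rate r clears $1,228.71 in 88 more payments. Total: 222 + 88 = 310 months.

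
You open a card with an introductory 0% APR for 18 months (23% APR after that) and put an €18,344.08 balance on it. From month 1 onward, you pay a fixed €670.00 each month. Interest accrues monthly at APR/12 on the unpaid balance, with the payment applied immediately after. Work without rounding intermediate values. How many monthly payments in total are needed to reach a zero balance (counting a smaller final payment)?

Promo months 1–18 at r₀ = 0%/12 = 0; months 19+ at r₁ = 23%/12 = 0.0191667.
After month 18 (no interest yet): B = €18,344.08 − 18·€670.00 = €6,284.08.
Then at r₁ with €670.00/mo: n₂ = −ln(1 − r₁·B/P)/ln(1+r₁) ≈ 10.44 → 11 more payments.

29 months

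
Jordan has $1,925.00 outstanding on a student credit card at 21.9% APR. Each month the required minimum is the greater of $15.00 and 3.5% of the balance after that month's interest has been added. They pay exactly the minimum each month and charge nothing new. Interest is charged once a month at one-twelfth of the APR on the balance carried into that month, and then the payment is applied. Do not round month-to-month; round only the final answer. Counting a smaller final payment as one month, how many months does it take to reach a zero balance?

127 months

Monthly rate r = 21.9%/12 = 1.825% = 0.01825.
While 3.5% of the post-interest balance exceeds $15.00, each month B ← (B·(1+r))·(1 − 0.035), i.e. B shrinks by the factor (1+r)·0.965 = 0.98261.
This holds for months 1–87. Entering month 88 the balance is $418.45; 3.5% of the post-interest balance is now below $15.00, so the flat $15.00 minimum applies from here.
From month 88 a fixed $15.00 at rate r clears $418.45 in 40 more payments. Total: 87 + 40 = 127 months.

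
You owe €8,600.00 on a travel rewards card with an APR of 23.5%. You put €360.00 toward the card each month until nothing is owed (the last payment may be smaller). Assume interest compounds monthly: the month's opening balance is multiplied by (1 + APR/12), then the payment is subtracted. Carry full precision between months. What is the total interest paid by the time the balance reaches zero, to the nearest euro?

€3,110

Monthly rate r = 23.5%/12 = 1.95833% = 0.0195833.
Payoff takes n = ⌈−ln(1 − rB₀/P)/ln(1+r)⌉ = ⌈32.524⌉ = 33 payments; the last is €189.68.
Total paid = 32·€360.00 + €189.68 = €11,709.68.
Total interest = total paid − principal = €11,709.68 − €8,600.00 = €3,109.68.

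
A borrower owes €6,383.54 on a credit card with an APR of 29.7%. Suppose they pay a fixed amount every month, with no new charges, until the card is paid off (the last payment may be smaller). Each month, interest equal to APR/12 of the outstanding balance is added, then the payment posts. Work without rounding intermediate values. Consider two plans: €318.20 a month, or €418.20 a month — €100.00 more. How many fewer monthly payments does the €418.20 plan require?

Monthly rate r = 29.7%/12 = 2.475% = 0.02475.
At €318.20/mo: n = ⌈−ln(1 − rB₀/P)/ln(1+r)⌉ = 29 payments (last €21.69); total interest = total paid − €6,383.54 = €2,547.75.
At €418.20/mo: 20 payments (last €171.53); total interest €1,733.79.
Payments saved = 29 − 20 = 9.

9 fewer payments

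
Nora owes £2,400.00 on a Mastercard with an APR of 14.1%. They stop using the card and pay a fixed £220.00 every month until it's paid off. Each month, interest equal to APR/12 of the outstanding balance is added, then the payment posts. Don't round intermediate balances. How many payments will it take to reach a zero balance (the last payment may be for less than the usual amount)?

12 months

Monthly rate r = 14.1%/12 = 1.175% = 0.01175.
Recurrence: B ← B·(1+r) − £220.00.
Month 1: interest £28.20; balance after payment £2,208.20.
Month 2: interest £25.95; balance after payment £2,014.15.
Closed form: n = −ln(1 − rB₀/P)/ln(1+r) = −ln(0.87182)/ln(1.01175) ≈ 11.743, so the balance reaches zero during payment 12.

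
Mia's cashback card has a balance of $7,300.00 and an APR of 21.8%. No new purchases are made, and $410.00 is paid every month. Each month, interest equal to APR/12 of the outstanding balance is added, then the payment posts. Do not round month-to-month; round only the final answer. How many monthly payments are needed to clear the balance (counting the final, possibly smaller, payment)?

Monthly rate r = 21.8%/12 = 1.81667% = 0.0181667.
Recurrence: B ← B·(1+r) − $410.00.
Month 1: interest $132.62; balance after payment $7,022.62.
Month 2: interest $127.58; balance after payment $6,740.19.
Closed form: n = −ln(1 − rB₀/P)/ln(1+r) = −ln(0.67654)/ln(1.01817) ≈ 21.704, so the balance reaches zero during payment 22.

22 months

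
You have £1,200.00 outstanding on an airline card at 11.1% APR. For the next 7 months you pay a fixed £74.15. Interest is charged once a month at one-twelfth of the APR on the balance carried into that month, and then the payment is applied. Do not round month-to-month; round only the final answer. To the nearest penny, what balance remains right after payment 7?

Monthly rate r = 11.1%/12 = 0.925% = 0.00925.
Each month: B ← B·(1+r) − £74.15.
Month 1: interest £11.10; balance after payment £1,136.95.
Month 2: interest £10.52; balance after payment £1,073.32.
Month 3: interest £9.93; balance after payment £1,009.09.
Month 4: interest £9.33; balance after payment £944.28.
Month 5: interest £8.73; balance after payment £878.86.
Month 6: interest £8.13; balance after payment £812.84.
Month 7: interest £7.52; balance after payment £746.21.

£746.21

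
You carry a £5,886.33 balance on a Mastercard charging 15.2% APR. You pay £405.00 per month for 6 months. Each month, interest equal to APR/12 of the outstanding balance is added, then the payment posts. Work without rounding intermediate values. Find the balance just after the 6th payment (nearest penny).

£3,839.84

Monthly rate r = 15.2%/12 = 1.26667% = 0.0126667.
Each month: B ← B·(1+r) − £405.00.
Month 1: interest £74.56; balance after payment £5,555.89.
Month 2: interest £70.37; balance after payment £5,221.26.
Month 3: interest £66.14; balance after payment £4,882.40.
Month 4: interest £61.84; balance after payment £4,539.24.
Month 5: interest £57.50; balance after payment £4,191.74.
Month 6: interest £53.10; balance after payment £3,839.84.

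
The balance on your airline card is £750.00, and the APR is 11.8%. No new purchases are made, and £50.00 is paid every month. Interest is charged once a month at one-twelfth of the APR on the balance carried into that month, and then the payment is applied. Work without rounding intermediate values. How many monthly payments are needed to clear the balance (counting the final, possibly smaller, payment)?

Monthly rate r = 11.8%/12 = 0.983333% = 0.00983333.
Recurrence: B ← B·(1+r) − £50.00.
Month 1: interest £7.38; balance after payment £707.38.
Month 2: interest £6.96; balance after payment £664.33.
Closed form: n = −ln(1 − rB₀/P)/ln(1+r) = −ln(0.8525)/ln(1.00983) ≈ 16.308, so the balance reaches zero during payment 17.

17 payments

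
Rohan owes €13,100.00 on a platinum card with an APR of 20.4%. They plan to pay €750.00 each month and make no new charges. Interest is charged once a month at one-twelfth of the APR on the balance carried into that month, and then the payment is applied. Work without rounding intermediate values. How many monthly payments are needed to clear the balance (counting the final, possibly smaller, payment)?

21 payments

Monthly rate r = 20.4%/12 = 1.7% = 0.017.
Recurrence: B ← B·(1+r) − €750.00.
Month 1: interest €222.70; balance after payment €12,572.70.
Month 2: interest €213.74; balance after payment €12,036.44.
Closed form: n = −ln(1 − rB₀/P)/ln(1+r) = −ln(0.70307)/ln(1.017) ≈ 20.899, so the balance reaches zero during payment 21.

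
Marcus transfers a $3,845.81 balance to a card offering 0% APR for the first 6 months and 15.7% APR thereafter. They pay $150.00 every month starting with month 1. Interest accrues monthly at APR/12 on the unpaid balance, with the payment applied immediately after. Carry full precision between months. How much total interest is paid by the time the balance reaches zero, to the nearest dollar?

Promo months 1–6 at r₀ = 0%/12 = 0; months 7+ at r₁ = 15.7%/12 = 0.0130833.
After month 6 (no interest yet): B = $3,845.81 − 6·$150.00 = $2,945.81.
Then at r₁ with $150.00/mo: n₂ = −ln(1 − r₁·B/P)/ln(1+r₁) ≈ 22.85 → 23 more payments.
Total paid = 28·$150.00 + $127.20 = $4,327.20; interest = $4,327.20 − $3,845.81 = $481.39.

$481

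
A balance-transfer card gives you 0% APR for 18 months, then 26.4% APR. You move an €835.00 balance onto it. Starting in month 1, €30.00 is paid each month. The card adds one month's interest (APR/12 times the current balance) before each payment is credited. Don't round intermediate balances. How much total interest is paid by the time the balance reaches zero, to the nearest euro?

€41

Promo months 1–18 at r₀ = 0%/12 = 0; months 19+ at r₁ = 26.4%/12 = 0.022.
After month 18 (no interest yet): B = €835.00 − 18·€30.00 = €295.00.
Then at r₁ with €30.00/mo: n₂ = −ln(1 − r₁·B/P)/ln(1+r₁) ≈ 11.20 → 12 more payments.
Total paid = 29·€30.00 + €6.11 = €876.11; interest = €876.11 − €835.00 = €41.11.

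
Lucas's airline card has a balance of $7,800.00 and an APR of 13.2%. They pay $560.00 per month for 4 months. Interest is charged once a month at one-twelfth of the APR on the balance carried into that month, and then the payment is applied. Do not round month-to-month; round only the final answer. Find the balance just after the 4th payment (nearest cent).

$5,871.67

Monthly rate r = 13.2%/12 = 1.1% = 0.011.
Each month: B ← B·(1+r) − $560.00.
Month 1: interest $85.80; balance after payment $7,325.80.
Month 2: interest $80.58; balance after payment $6,846.38.
Month 3: interest $75.31; balance after payment $6,361.69.
Month 4: interest $69.98; balance after payment $5,871.67.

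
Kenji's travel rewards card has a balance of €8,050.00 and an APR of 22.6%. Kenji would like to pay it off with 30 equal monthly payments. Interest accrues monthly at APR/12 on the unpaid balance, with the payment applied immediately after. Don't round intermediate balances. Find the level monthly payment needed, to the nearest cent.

€353.69

Monthly rate r = 22.6%/12 = 1.88333% = 0.0188333.
Level-payment amortization: P = B₀·r / (1 − (1+r)^(−n)) = 8050.00·0.0188333 / (1 − 1.01883^(−30)).
Denominator 1 − (1+r)^(−30) = 0.428645519.
P = 151.608 / 0.428645519 ≈ 353.69.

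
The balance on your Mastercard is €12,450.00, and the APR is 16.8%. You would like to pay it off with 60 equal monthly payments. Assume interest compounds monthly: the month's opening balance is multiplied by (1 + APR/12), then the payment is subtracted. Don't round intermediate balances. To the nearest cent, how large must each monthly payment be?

Monthly rate r = 16.8%/12 = 1.4% = 0.014.
Level-payment amortization: P = B₀·r / (1 − (1+r)^(−n)) = 12450.00·0.014 / (1 − 1.014^(−60)).
Denominator 1 − (1+r)^(−60) = 0.565767125.
P = 174.3 / 0.565767125 ≈ 308.08.

€308.08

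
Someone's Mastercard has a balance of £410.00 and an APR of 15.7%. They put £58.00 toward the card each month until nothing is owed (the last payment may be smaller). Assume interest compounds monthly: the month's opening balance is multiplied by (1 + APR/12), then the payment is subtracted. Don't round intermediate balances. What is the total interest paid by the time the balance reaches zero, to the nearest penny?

Monthly rate r = 15.7%/12 = 1.30833% = 0.0130833.
Payoff takes n = ⌈−ln(1 − rB₀/P)/ln(1+r)⌉ = ⌈7.466⌉ = 8 payments; the last is £27.12.
Total paid = 7·£58.00 + £27.12 = £433.12.
Total interest = total paid − principal = £433.12 − £410.00 = £23.12.

£23.12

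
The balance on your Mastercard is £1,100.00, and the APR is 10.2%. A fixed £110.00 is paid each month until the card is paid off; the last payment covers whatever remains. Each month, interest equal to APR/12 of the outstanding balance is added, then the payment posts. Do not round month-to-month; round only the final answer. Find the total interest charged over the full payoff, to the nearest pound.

£55

Monthly rate r = 10.2%/12 = 0.85% = 0.0085.
Payoff takes n = ⌈−ln(1 − rB₀/P)/ln(1+r)⌉ = ⌈10.495⌉ = 11 payments; the last is £54.58.
Total paid = 10·£110.00 + £54.58 = £1,154.58.
Total interest = total paid − principal = £1,154.58 − £1,100.00 = £54.58.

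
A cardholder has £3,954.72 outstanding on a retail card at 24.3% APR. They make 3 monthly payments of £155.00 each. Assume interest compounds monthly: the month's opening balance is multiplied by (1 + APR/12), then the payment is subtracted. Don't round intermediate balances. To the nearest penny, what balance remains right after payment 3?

£3,725.39

Monthly rate r = 24.3%/12 = 2.025% = 0.02025.
Each month: B ← B·(1+r) − £155.00.
Month 1: interest £80.08; balance after payment £3,879.80.
Month 2: interest £78.57; balance after payment £3,803.37.
Month 3: interest £77.02; balance after payment £3,725.39.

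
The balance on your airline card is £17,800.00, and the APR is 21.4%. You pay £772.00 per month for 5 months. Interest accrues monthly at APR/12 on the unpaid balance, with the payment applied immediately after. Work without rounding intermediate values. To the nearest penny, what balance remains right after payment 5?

Monthly rate r = 21.4%/12 = 1.78333% = 0.0178333.
Each month: B ← B·(1+r) − £772.00.
Month 1: interest £317.43; balance after payment £17,345.43.
Month 2: interest £309.33; balance after payment £16,882.76.
Month 3: interest £301.08; balance after payment £16,411.84.
Month 4: interest £292.68; balance after payment £15,932.51.
Month 5: interest £284.13; balance after payment £15,444.64.

£15,444.64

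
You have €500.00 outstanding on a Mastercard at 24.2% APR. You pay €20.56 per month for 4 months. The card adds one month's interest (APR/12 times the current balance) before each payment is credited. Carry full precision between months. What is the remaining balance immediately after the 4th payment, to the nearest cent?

€456.81

Monthly rate r = 24.2%/12 = 2.01667% = 0.0201667.
Each month: B ← B·(1+r) − €20.56.
Month 1: interest €10.08; balance after payment €489.52.
Month 2: interest €9.87; balance after payment €478.84.
Month 3: interest €9.66; balance after payment €467.93.
Month 4: interest €9.44; balance after payment €456.81.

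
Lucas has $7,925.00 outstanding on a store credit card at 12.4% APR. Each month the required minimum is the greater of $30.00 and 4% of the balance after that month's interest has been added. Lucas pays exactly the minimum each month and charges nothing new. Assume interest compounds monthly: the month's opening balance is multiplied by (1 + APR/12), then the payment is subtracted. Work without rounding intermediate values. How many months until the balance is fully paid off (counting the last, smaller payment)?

107 months

Monthly rate r = 12.4%/12 = 1.03333% = 0.0103333.
While 4% of the post-interest balance exceeds $30.00, each month B ← (B·(1+r))·(1 − 0.04), i.e. B shrinks by the factor (1+r)·0.96 = 0.96992.
This holds for months 1–78. Entering month 79 the balance is $731.81; 4% of the post-interest balance is now below $30.00, so the flat $30.00 minimum applies from here.
From month 79 a fixed $30.00 at rate r clears $731.81 in 29 more payments. Total: 78 + 29 = 107 months.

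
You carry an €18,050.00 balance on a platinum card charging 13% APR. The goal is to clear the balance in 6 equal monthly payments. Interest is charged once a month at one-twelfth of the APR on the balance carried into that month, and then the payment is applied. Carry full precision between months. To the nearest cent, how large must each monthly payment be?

Monthly rate r = 13%/12 = 1.08333% = 0.0108333.
Level-payment amortization: P = B₀·r / (1 − (1+r)^(−n)) = 18050.00·0.0108333 / (1 − 1.01083^(−6)).
Denominator 1 − (1+r)^(−6) = 0.0626049171.
P = 195.542 / 0.0626049171 ≈ 3123.42.

€3,123.42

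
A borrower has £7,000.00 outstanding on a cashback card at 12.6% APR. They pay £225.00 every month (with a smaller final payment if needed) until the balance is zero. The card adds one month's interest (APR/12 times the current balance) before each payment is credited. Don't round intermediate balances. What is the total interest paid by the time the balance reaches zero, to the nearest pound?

£1,520

Monthly rate r = 12.6%/12 = 1.05% = 0.0105.
Payoff takes n = ⌈−ln(1 − rB₀/P)/ln(1+r)⌉ = ⌈37.865⌉ = 38 payments; the last is £194.87.
Total paid = 37·£225.00 + £194.87 = £8,519.87.
Total interest = total paid − principal = £8,519.87 − £7,000.00 = £1,519.87.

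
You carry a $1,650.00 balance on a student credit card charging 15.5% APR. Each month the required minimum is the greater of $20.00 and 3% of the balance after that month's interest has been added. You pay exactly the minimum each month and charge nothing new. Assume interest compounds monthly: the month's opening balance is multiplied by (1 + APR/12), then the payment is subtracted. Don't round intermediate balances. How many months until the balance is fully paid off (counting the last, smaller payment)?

96 months

Monthly rate r = 15.5%/12 = 1.29167% = 0.0129167.
While 3% of the post-interest balance exceeds $20.00, each month B ← (B·(1+r))·(1 − 0.03), i.e. B shrinks by the factor (1+r)·0.97 = 0.98253.
This holds for months 1–53. Entering month 54 the balance is $648.33; 3% of the post-interest balance is now below $20.00, so the flat $20.00 minimum applies from here.
From month 54 a fixed $20.00 at rate r clears $648.33 in 43 more payments. Total: 53 + 43 = 96 months.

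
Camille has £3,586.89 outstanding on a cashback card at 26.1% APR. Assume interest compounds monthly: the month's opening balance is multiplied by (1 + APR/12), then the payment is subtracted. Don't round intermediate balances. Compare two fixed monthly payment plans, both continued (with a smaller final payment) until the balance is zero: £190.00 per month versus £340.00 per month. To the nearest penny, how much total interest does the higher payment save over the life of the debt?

£549.53

Monthly rate r = 26.1%/12 = 2.175% = 0.02175.
At £190.00/mo: n = ⌈−ln(1 − rB₀/P)/ln(1+r)⌉ = 25 payments (last £108.70); total interest = total paid − £3,586.89 = £1,081.81.
At £340.00/mo: 13 payments (last £39.17); total interest £532.28.
Interest saved = £1,081.81 − £532.28 = £549.53.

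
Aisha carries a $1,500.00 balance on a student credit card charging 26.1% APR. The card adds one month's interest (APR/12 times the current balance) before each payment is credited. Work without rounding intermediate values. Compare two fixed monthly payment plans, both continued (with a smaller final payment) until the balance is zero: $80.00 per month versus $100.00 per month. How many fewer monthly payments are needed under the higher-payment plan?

Monthly rate r = 26.1%/12 = 2.175% = 0.02175.
At $80.00/mo: n = ⌈−ln(1 − rB₀/P)/ln(1+r)⌉ = 25 payments (last $28.18); total interest = total paid − $1,500.00 = $448.18.
At $100.00/mo: 19 payments (last $35.53); total interest $335.53.
Payments saved = 25 − 19 = 6.

6 fewer payments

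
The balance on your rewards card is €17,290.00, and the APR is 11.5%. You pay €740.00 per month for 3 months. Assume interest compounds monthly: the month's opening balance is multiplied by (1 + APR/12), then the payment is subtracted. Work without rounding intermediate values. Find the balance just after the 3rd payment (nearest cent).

€15,550.52

Monthly rate r = 11.5%/12 = 0.958333% = 0.00958333.
Each month: B ← B·(1+r) − €740.00.
Month 1: interest €165.70; balance after payment €16,715.70.
Month 2: interest €160.19; balance after payment €16,135.89.
Month 3: interest €154.64; balance after payment €15,550.52.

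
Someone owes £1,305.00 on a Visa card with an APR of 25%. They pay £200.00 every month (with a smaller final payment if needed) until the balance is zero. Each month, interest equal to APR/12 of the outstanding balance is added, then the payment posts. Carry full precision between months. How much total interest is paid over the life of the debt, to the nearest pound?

Monthly rate r = 25%/12 = 2.08333% = 0.0208333.
Payoff takes n = ⌈−ln(1 − rB₀/P)/ln(1+r)⌉ = ⌈7.086⌉ = 8 payments; the last is £17.38.
Total paid = 7·£200.00 + £17.38 = £1,417.38.
Total interest = total paid − principal = £1,417.38 − £1,305.00 = £112.38.

£112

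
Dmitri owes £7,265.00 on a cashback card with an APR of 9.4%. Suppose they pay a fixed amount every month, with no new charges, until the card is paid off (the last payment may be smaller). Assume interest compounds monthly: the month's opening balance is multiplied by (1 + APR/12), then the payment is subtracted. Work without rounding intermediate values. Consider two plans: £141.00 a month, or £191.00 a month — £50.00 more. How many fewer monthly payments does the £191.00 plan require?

Monthly rate r = 9.4%/12 = 0.783333% = 0.00783333.
At £141.00/mo: n = ⌈−ln(1 − rB₀/P)/ln(1+r)⌉ = 67 payments (last £34.01); total interest = total paid − £7,265.00 = £2,075.01.
At £191.00/mo: 46 payments (last £64.53); total interest £1,394.53.
Payments saved = 67 − 46 = 21.

21 fewer payments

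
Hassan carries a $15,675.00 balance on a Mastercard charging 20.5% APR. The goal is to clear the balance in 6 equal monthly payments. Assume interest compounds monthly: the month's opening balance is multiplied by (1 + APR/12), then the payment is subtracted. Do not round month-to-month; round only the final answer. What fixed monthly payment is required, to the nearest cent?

Monthly rate r = 20.5%/12 = 1.70833% = 0.0170833.
Level-payment amortization: P = B₀·r / (1 − (1+r)^(−n)) = 15675.00·0.0170833 / (1 − 1.01708^(−6)).
Denominator 1 − (1+r)^(−6) = 0.096640172.
P = 267.781 / 0.096640172 ≈ 2770.91.

$2,770.91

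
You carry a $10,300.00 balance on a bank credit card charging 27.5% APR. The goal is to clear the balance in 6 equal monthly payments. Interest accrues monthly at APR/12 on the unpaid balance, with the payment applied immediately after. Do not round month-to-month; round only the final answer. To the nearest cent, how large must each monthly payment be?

Monthly rate r = 27.5%/12 = 2.29167% = 0.0229167.
Level-payment amortization: P = B₀·r / (1 − (1+r)^(−n)) = 10300.00·0.0229167 / (1 − 1.02292^(−6)).
Denominator 1 − (1+r)^(−6) = 0.127112104.
P = 236.042 / 0.127112104 ≈ 1856.96.

$1,856.96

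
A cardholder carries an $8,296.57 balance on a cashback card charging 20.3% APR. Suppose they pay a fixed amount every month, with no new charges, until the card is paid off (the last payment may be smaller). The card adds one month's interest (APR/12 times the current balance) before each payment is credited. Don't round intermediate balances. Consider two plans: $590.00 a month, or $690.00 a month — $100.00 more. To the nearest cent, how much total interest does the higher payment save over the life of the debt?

$199.79

Monthly rate r = 20.3%/12 = 1.69167% = 0.0169167.
At $590.00/mo: n = ⌈−ln(1 − rB₀/P)/ln(1+r)⌉ = 17 payments (last $115.11); total interest = total paid − $8,296.57 = $1,258.54.
At $690.00/mo: 14 payments (last $385.32); total interest $1,058.75.
Interest saved = $1,258.54 − $1,058.75 = $199.79.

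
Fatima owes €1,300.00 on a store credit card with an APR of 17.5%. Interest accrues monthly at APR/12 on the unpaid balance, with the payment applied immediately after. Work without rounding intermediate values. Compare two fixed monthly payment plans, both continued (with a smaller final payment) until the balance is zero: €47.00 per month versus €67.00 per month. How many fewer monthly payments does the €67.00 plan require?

Monthly rate r = 17.5%/12 = 1.45833% = 0.0145833.
At €47.00/mo: n = ⌈−ln(1 − rB₀/P)/ln(1+r)⌉ = 36 payments (last €31.65); total interest = total paid − €1,300.00 = €376.65.
At €67.00/mo: 23 payments (last €65.30); total interest €239.30.
Payments saved = 36 − 23 = 13.

13 fewer payments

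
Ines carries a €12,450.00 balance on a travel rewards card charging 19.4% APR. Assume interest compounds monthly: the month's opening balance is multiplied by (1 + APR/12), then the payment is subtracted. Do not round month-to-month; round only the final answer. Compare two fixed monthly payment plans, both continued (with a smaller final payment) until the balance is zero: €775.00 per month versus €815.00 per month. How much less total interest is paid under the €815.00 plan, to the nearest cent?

Monthly rate r = 19.4%/12 = 1.61667% = 0.0161667.
At €775.00/mo: n = ⌈−ln(1 − rB₀/P)/ln(1+r)⌉ = 19 payments (last €582.99); total interest = total paid − €12,450.00 = €2,082.99.
At €815.00/mo: 18 payments (last €560.70); total interest €1,965.70.
Interest saved = €2,082.99 − €1,965.70 = €117.29.

€117.29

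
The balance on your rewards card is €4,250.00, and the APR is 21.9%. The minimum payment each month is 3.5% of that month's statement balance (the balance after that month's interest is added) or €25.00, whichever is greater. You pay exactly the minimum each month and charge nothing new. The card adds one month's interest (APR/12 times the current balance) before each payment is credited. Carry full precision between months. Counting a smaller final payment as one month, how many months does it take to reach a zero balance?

Monthly rate r = 21.9%/12 = 1.825% = 0.01825.
While 3.5% of the post-interest balance exceeds €25.00, each month B ← (B·(1+r))·(1 − 0.035), i.e. B shrinks by the factor (1+r)·0.965 = 0.98261.
This holds for months 1–103. Entering month 104 the balance is €697.76; 3.5% of the post-interest balance is now below €25.00, so the flat €25.00 minimum applies from here.
From month 104 a fixed €25.00 at rate r clears €697.76 in 40 more payments. Total: 103 + 40 = 143 months.

143 months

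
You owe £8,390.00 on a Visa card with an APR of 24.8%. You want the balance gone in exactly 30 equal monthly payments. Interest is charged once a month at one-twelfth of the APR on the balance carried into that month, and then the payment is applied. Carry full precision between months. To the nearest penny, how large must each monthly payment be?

Monthly rate r = 24.8%/12 = 2.06667% = 0.0206667.
Level-payment amortization: P = B₀·r / (1 − (1+r)^(−n)) = 8390.00·0.0206667 / (1 − 1.02067^(−30)).
Denominator 1 − (1+r)^(−30) = 0.458645127.
P = 173.393 / 0.458645127 ≈ 378.06.

£378.06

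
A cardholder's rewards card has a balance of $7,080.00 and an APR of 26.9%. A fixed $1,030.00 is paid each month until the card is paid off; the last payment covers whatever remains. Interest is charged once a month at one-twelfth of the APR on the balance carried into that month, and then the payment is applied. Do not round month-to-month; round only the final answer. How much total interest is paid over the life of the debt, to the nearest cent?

$697.58

Monthly rate r = 26.9%/12 = 2.24167% = 0.0224167.
Payoff takes n = ⌈−ln(1 − rB₀/P)/ln(1+r)⌉ = ⌈7.548⌉ = 8 payments; the last is $567.58.
Total paid = 7·$1,030.00 + $567.58 = $7,777.58.
Total interest = total paid − principal = $7,777.58 − $7,080.00 = $697.58.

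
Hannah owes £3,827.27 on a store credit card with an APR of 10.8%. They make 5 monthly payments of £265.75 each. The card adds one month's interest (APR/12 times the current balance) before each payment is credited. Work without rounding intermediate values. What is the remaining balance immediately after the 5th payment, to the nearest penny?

£2,649.74

Monthly rate r = 10.8%/12 = 0.9% = 0.009.
Each month: B ← B·(1+r) − £265.75.
Month 1: interest £34.45; balance after payment £3,595.97.
Month 2: interest £32.36; balance after payment £3,362.58.
Month 3: interest £30.26; balance after payment £3,127.09.
Month 4: interest £28.14; balance after payment £2,889.49.
Month 5: interest £26.01; balance after payment £2,649.74.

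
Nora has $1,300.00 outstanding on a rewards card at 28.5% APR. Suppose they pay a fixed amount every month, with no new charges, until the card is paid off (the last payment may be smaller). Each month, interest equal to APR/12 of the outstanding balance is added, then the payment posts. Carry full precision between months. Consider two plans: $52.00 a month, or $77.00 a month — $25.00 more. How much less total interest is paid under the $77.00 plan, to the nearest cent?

Monthly rate r = 28.5%/12 = 2.375% = 0.02375.
At $52.00/mo: n = ⌈−ln(1 − rB₀/P)/ln(1+r)⌉ = 39 payments (last $19.72); total interest = total paid − $1,300.00 = $695.72.
At $77.00/mo: 22 payments (last $64.20); total interest $381.20.
Interest saved = $695.72 − $381.20 = $314.52.

$314.52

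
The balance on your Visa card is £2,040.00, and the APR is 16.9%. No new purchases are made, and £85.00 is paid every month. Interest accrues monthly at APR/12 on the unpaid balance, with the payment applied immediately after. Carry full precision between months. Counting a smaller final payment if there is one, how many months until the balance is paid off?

Monthly rate r = 16.9%/12 = 1.40833% = 0.0140833.
Recurrence: B ← B·(1+r) − £85.00.
Month 1: interest £28.73; balance after payment £1,983.73.
Month 2: interest £27.94; balance after payment £1,926.67.
Closed form: n = −ln(1 − rB₀/P)/ln(1+r) = −ln(0.662)/ln(1.01408) ≈ 29.495, so the balance reaches zero during payment 30.

30 months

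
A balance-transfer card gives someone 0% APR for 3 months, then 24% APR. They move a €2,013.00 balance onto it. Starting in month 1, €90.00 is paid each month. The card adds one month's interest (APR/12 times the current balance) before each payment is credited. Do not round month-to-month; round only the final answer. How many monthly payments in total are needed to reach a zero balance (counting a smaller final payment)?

28 months

Promo months 1–3 at r₀ = 0%/12 = 0; months 4+ at r₁ = 24%/12 = 0.02.
After month 3 (no interest yet): B = €2,013.00 − 3·€90.00 = €1,743.00.
Then at r₁ with €90.00/mo: n₂ = −ln(1 − r₁·B/P)/ln(1+r₁) ≈ 24.74 → 25 more payments.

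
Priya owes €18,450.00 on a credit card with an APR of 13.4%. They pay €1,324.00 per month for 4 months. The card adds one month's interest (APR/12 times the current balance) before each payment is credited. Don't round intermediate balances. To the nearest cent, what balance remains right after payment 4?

€13,902.64

Monthly rate r = 13.4%/12 = 1.11667% = 0.0111667.
Each month: B ← B·(1+r) − €1,324.00.
Month 1: interest €206.03; balance after payment €17,332.03.
Month 2: interest €193.54; balance after payment €16,201.57.
Month 3: interest €180.92; balance after payment €15,058.48.
Month 4: interest €168.15; balance after payment €13,902.64.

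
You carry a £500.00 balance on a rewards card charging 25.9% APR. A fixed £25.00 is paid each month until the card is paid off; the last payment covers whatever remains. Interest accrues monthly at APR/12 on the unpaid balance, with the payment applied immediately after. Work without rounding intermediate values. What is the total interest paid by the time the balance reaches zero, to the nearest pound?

Monthly rate r = 25.9%/12 = 2.15833% = 0.0215833.
Payoff takes n = ⌈−ln(1 − rB₀/P)/ln(1+r)⌉ = ⌈26.461⌉ = 27 payments; the last is £11.60.
Total paid = 26·£25.00 + £11.60 = £661.60.
Total interest = total paid − principal = £661.60 − £500.00 = £161.60.

£162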